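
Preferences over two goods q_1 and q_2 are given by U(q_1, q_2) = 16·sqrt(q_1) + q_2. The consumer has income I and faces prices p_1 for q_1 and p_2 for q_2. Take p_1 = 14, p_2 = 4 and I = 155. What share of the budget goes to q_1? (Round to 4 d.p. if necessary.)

share on q_1 = 0.4719

Thus q_1* = (8·p_2/p_1)² — independent of I — with the rest of income spent on q_2.
Plugging in: q_1* = (8·4/14)² = 5.2245, q_2* = 20.4643.
Expenditure on q_1: 14·5.2245 = 73.1429; share = 0.4719.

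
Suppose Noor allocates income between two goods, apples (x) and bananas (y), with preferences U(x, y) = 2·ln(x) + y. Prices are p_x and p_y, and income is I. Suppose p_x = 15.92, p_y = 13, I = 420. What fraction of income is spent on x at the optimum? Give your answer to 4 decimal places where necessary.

Set MRS = p_x/p_y: (2/x)/1 = p_x/p_y.
So x*(p_x,p_y) = 2·p_y/p_x, independent of income; and y* = (I − 2·p_y)/p_y.
At the given prices: x* = 2·13/15.92 = 1.6332, and y* = 30.3077.
Expenditure on x: 15.92·1.6332 = 26; share = 0.0619.

share on x = 0.0619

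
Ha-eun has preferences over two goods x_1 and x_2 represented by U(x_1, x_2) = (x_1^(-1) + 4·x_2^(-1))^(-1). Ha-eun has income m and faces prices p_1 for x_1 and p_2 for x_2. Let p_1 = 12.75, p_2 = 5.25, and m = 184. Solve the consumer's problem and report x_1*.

MU_x_1 ∝ x_1^(-2), MU_x_2 ∝ 4·x_2^(-2), so MRS = (1/4)·(x_2/x_1)^(2) = p_1/p_2.
Hence x_2/x_1 = (4·p_1/p_2)^(1/(2)), i.e. raised to the 0.5 power.
Substitute x_2 = (x_2/x_1)·x_1 into the budget: x_1* = m/(p_1 + p_2·(x_2/x_1)).
Numerically x_2/x_1 = 3.116775, so x_1* = 184/(12.75 + 5.25·3.116775) = 6.3202.

x_1* = 6.3202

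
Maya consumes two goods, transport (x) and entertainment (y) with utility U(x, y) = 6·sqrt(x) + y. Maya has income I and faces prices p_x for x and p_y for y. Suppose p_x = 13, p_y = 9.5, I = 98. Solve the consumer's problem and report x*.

x* = 4.8062

Set MRS = p_x/p_y: 3·x^(−1/2) = p_x/p_y.
Solve: √x = 3·p_y/p_x, so x*(p_x,p_y) = (3·p_y/p_x)², and y* = (I − p_x·x*)/p_y.
Plugging in: x* = (3·9.5/13)² = 4.8062.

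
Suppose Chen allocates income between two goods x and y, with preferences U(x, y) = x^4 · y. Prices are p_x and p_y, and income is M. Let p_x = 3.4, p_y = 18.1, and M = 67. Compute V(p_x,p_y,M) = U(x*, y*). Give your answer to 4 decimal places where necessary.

Tangency: MRS = 4·y/x = p_x/p_y.
So 4·p_y·y = p_x·x; combined with the budget, a share 0.8 of income goes to x.
Demand: x*(p_x,p_y,M) = 0.8·M/p_x and y* = 0.2·M/p_y.
At p_x=3.4, p_y=18.1, M=67: x* = 0.8·67/3.4 = 15.7647, y* = 0.7403.
Utility at the optimum: U(15.7647, 0.7403) = 45726.6846.

V = 45726.6846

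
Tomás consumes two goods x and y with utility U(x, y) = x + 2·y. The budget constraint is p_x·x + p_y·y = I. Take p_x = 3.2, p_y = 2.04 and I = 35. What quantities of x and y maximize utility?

x* = 0, y* = 17.1569

Linear utility — the consumer picks whichever good has higher MU/price: 1/3.2 = 0.3125 vs 2/2.04 = 0.9804.
y gives more utility per dollar, so spend all income on y: y* = I/p_y, x* = 0.
Numerically: x* = 0, y* = 17.1569.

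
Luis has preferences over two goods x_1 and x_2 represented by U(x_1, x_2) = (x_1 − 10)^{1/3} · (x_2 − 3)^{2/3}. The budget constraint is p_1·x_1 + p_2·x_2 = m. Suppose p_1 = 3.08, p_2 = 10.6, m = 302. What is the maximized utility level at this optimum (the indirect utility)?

MRS = (1/2)·(x_2−3)/(x_1−10). Tangency with p_1/p_2 gives x_2−3 = 2·(p_1/p_2)·(x_1−10).
Substituting into the budget: x_1* = 10 + 1/3·(m − 10·p_1 − 3·p_2)/p_1, and x_2* = 3 + 2/3·(…)/p_2.
Discretionary income = 302 − 10·3.08 − 3·10.6 = 239.4; x_1* = 10 + 1/3·239.4/3.08 = 35.9091; x_2* = 3 + 2/3·239.4/10.6 = 18.0566.
Utility at the optimum: U(35.9091, 18.0566) = 18.0427.

V = 18.0427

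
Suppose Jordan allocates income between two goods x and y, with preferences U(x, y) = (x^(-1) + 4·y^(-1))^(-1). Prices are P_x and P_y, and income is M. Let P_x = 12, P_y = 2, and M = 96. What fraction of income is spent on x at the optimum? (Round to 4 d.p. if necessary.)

MU_x ∝ x^(-2), MU_y ∝ 4·y^(-2), so MRS = (1/4)·(y/x)^(2) = P_x/P_y.
Solve for the ratio: y/x = [4·P_x/P_y]^(0.5).
With the ratio pinned down, the budget gives x* = M/(P_x + P_y·(y/x)) and y* = (y/x)·x*.
Numerically y/x = 4.898979, so x* = 96/(12 + 2·4.898979) = 4.4041 and y* = 4.898979·4.4041 = 21.5755.
Expenditure on x: 12·4.4041 = 52.849; share = 0.5505.

share on x = 0.5505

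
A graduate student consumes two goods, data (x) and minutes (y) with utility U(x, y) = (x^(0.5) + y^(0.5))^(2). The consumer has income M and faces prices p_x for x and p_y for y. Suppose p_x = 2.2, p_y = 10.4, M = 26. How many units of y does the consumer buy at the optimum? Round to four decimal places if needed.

MRS = MU_x/MU_y = (y/x)^(0.5). Set equal to p_x/p_y.
Hence y/x = (p_x/p_y)^(1/(0.5)), i.e. raised to the 2 power.
With the ratio pinned down, the budget gives x* = M/(p_x + p_y·(y/x)) and y* = (y/x)·x*.
Numerically y/x = 0.044749, so x* = 26/(2.2 + 10.4·0.044749) = 9.7547 and y* = 0.044749·9.7547 = 0.4365.

y* = 0.4365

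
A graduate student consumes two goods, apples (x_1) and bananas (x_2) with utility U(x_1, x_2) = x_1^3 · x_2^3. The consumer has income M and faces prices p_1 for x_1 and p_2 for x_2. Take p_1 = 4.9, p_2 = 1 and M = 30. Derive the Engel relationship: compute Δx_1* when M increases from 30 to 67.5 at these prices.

Δx_1* = 3.8265

At p_1=4.9, p_2=1, M=30: x_1* = 0.5·30/4.9 = 3.0612.
At M' = 67.5: x_1* = 6.8878. Change: 6.8878 − 3.0612 = 3.8265.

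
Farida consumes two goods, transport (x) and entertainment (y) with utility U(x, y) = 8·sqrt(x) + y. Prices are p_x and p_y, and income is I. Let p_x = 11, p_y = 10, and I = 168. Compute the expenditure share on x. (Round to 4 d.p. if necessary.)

MU_x = 4/√x, MU_y = 1. Tangency: 4/√x = p_x/p_y.
Solve: √x = 4·p_y/p_x, so x*(p_x,p_y) = (4·p_y/p_x)², and y* = (I − p_x·x*)/p_y.
Plugging in: x* = (4·10/11)² = 13.2231, y* = 2.2545.
Expenditure on x: 11·13.2231 = 145.4545; share = 0.8658.

share on x = 0.8658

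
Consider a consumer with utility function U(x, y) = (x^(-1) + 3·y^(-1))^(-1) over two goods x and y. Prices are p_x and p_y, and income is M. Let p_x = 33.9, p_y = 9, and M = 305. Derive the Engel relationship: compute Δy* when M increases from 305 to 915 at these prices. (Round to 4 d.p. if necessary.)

Δy* = 31.9629

From the CES first-order condition, (1/3)·(y/x)^(2) = p_x/p_y.
Solve for the ratio: y/x = [3·p_x/p_y]^(0.5).
Substitute y = (y/x)·x into the budget: x* = M/(p_x + p_y·(y/x)).
Numerically y/x = 3.361547, so x* = 305/(33.9 + 9·3.361547) = 4.7542 and y* = 3.361547·4.7542 = 15.9814.
At M' = 915: y* = 47.9443. Change: 47.9443 − 15.9814 = 31.9629.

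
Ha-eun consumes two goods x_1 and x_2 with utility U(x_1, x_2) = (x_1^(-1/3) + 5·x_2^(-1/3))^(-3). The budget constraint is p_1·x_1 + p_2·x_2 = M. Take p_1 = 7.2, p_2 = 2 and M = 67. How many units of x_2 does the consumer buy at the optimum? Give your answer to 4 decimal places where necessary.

x_2* = 23.726

From the CES first-order condition, (1/5)·(x_2/x_1)^(4/3) = p_1/p_2.
Solve for the ratio: x_2/x_1 = [5·p_1/p_2]^(0.75).
With the ratio pinned down, the budget gives x_1* = M/(p_1 + p_2·(x_2/x_1)) and x_2* = (x_2/x_1)·x_1*.
Numerically x_2/x_1 = 8.738852, so x_1* = 67/(7.2 + 2·8.738852) = 2.715 and x_2* = 8.738852·2.715 = 23.726.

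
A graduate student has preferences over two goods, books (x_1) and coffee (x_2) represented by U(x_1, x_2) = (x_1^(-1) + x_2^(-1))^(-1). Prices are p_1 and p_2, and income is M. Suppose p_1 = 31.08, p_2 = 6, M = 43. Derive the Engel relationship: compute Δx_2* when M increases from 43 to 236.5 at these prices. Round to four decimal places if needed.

Δx_2* = 9.8444

MRS = MU_x_1/MU_x_2 = (x_2/x_1)^(2). Set equal to p_1/p_2.
Solve for the ratio: x_2/x_1 = [p_1/p_2]^(0.5).
With the ratio pinned down, the budget gives x_1* = M/(p_1 + p_2·(x_2/x_1)) and x_2* = (x_2/x_1)·x_1*.
Numerically x_2/x_1 = 2.275961, so x_1* = 43/(31.08 + 6·2.275961) = 0.9612 and x_2* = 2.275961·0.9612 = 2.1877.
At M' = 236.5: x_2* = 12.0321. Change: 12.0321 − 2.1877 = 9.8444.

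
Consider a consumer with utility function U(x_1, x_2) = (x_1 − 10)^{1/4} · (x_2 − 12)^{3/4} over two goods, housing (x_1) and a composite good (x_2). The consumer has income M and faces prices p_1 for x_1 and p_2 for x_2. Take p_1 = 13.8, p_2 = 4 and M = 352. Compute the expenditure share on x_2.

share on x_2 = 0.4901

Let x_1' = x_1−10, x_2' = x_2−12. MRS = (1/3)·x_2'/x_1' = p_1/p_2.
Substituting into the budget: x_1* = 10 + 0.25·(M − 10·p_1 − 12·p_2)/p_1, and x_2* = 12 + 0.75·(…)/p_2.
Discretionary income = 352 − 10·13.8 − 12·4 = 166; x_1* = 10 + 0.25·166/13.8 = 13.0072; x_2* = 12 + 0.75·166/4 = 43.125.
Expenditure on x_2: 4·43.125 = 172.5; share = 0.4901.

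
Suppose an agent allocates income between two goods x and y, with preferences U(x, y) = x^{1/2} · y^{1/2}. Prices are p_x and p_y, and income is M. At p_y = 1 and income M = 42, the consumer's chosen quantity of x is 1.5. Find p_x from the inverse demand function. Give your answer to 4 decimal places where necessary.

p_x = 14

The MRS is y/x. Set MRS = p_x/p_y.
So 0.5·p_y·y = 0.5·p_x·x; combined with the budget, a share 0.5 of income goes to x.
Demand: x*(p_x,p_y,M) = 0.5·M/p_x and y* = 0.5·M/p_y.
Set x* = 1.5 in the demand function and solve for p_x: p_x = 14.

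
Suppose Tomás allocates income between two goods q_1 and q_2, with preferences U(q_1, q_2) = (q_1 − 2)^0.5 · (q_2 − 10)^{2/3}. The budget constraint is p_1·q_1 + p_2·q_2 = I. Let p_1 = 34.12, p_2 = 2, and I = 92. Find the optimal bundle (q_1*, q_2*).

MRS = (3/4)·(q_2−10)/(q_1−2). Tangency with p_1/p_2 gives q_2−10 = (4/3)·(p_1/p_2)·(q_1−2).
Substituting into the budget: q_1* = 2 + 3/7·(I − 2·p_1 − 10·p_2)/p_1, and q_2* = 10 + 4/7·(…)/p_2.
Discretionary income = 92 − 2·34.12 − 10·2 = 3.76; q_1* = 2 + 3/7·3.76/34.12 = 2.0472; q_2* = 10 + 4/7·3.76/2 = 11.0743.

q_1* = 2.0472, q_2* = 11.0743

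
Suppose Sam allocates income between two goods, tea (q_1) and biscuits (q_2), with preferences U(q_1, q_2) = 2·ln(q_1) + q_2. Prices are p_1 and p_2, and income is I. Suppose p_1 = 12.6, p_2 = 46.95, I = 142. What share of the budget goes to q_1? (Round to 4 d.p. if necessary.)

share on q_1 = 0.6613

MU_q_1 = 2/q_1, MU_q_2 = 1. Tangency: 2/q_1 = p_1/p_2.
So q_1*(p_1,p_2) = 2·p_2/p_1, independent of income; and q_2* = (I − 2·p_2)/p_2.
At the given prices: q_1* = 2·46.95/12.6 = 7.4524, and q_2* = 1.0245.
Expenditure on q_1: 12.6·7.4524 = 93.9; share = 0.6613.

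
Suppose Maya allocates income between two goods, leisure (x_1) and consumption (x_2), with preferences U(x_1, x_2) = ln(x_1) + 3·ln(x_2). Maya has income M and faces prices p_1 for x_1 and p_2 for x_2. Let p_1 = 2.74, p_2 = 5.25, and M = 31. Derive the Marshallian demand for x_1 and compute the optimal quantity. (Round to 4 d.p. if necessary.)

x_1* = 2.8285

Tangency: MRS = (1/3)·x_2/x_1 = p_1/p_2.
So p_2·x_2 = 3·p_1·x_1; combined with the budget, a share 0.25 of income goes to x_1.
Demand: x_1*(p_1,p_2,M) = 0.25·M/p_1 and x_2* = 0.75·M/p_2.
At p_1=2.74, p_2=5.25, M=31: x_1* = 0.25·31/2.74 = 2.8285.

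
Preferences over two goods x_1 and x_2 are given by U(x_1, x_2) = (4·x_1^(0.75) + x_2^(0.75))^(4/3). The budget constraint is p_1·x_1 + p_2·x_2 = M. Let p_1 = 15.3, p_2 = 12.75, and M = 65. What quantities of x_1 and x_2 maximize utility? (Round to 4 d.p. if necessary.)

x_1* = 4.2199, x_2* = 0.0342

MU_x_1 ∝ 4·x_1^(-0.25), MU_x_2 ∝ x_2^(-0.25), so MRS = 4·(x_2/x_1)^(0.25) = p_1/p_2.
Solve for the ratio: x_2/x_1 = [(1/4)·p_1/p_2]^(4).
Substitute x_2 = (x_2/x_1)·x_1 into the budget: x_1* = M/(p_1 + p_2·(x_2/x_1)).
Numerically x_2/x_1 = 0.0081, so x_1* = 65/(15.3 + 12.75·0.0081) = 4.2199 and x_2* = 0.0081·4.2199 = 0.0342.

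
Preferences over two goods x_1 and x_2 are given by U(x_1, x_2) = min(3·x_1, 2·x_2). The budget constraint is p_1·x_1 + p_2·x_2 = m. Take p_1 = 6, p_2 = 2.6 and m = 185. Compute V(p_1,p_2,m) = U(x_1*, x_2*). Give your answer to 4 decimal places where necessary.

With perfect complements, no substitution: consume in ratio x_1:x_2 = 2:3.
Budget: p_1·x_1 + p_2·(3/2)·x_1 = m, so (2·p_1 + 3·p_2)·x_1 = 2·m.
Demand: x_1*(p_1,p_2,m) = 2·m/(2·p_1 + 3·p_2), x_2* = 3·m/(2·p_1 + 3·p_2).
Here 2·6 + 3·2.6 = 19.8, giving x_1* = 18.6869 and x_2* = 28.0303.
Utility at the optimum: U(18.6869, 28.0303) = 56.0606.

V = 56.0606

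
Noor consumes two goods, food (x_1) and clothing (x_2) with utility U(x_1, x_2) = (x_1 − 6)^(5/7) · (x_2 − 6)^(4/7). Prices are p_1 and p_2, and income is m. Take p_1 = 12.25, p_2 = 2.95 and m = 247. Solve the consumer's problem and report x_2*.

MRS = (5/4)·(x_2−6)/(x_1−6). Tangency with p_1/p_2 gives x_2−6 = (4/5)·(p_1/p_2)·(x_1−6).
After buying the subsistence bundle (6, 6), a share 5/9 of the remaining income goes to x_1: x_1* = 6 + 5/9·(m − 6p_1 − 6p_2)/p_1.
Discretionary income = 247 − 6·12.25 − 6·2.95 = 155.8; x_2* = 6 + 4/9·155.8/2.95 = 29.4727.

x_2* = 29.4727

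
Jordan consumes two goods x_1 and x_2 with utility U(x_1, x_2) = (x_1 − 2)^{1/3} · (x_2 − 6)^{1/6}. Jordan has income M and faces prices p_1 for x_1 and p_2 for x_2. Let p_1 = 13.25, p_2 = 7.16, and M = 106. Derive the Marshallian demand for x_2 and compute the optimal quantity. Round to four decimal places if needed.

x_2* = 7.7011

Let x_1' = x_1−2, x_2' = x_2−6. MRS = 2·x_2'/x_1' = p_1/p_2.
Substituting into the budget: x_1* = 2 + 2/3·(M − 2·p_1 − 6·p_2)/p_1, and x_2* = 6 + 1/3·(…)/p_2.
Discretionary income = 106 − 2·13.25 − 6·7.16 = 36.54; x_2* = 6 + 1/3·36.54/7.16 = 7.7011.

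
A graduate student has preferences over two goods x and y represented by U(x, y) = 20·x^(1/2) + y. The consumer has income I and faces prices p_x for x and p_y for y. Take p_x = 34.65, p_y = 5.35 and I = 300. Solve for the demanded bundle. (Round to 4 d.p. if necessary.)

x* = 2.384, y* = 40.6347

MU_x = 10/√x, MU_y = 1. Tangency: 10/√x = p_x/p_y.
Solve: √x = 10·p_y/p_x, so x*(p_x,p_y) = (10·p_y/p_x)², and y* = (I − p_x·x*)/p_y.
Plugging in: x* = (10·5.35/34.65)² = 2.384, y* = 40.6347.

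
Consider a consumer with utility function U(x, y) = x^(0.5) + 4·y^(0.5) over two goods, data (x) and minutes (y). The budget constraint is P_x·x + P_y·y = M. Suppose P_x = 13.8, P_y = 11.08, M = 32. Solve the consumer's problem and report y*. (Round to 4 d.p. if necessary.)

y* = 2.7501

With the ratio pinned down, the budget gives x* = M/(P_x + P_y·(y/x)) and y* = (y/x)·x*.
Numerically y/x = 24.81982, so x* = 32/(13.8 + 11.08·24.81982) = 0.1108 and y* = 24.81982·0.1108 = 2.7501.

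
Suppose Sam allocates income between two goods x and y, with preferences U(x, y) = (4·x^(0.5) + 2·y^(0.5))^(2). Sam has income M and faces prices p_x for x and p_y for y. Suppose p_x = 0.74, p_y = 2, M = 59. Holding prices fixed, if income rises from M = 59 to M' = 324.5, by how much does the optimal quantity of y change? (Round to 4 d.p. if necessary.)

From the CES first-order condition, 2·(y/x)^(0.5) = p_x/p_y.
Solve for the ratio: y/x = [(1/2)·p_x/p_y]^(2).
With the ratio pinned down, the budget gives x* = M/(p_x + p_y·(y/x)) and y* = (y/x)·x*.
Numerically y/x = 0.034225, so x* = 59/(0.74 + 2·0.034225) = 72.9792 and y* = 0.034225·72.9792 = 2.4977.
At M' = 324.5: y* = 13.7374. Change: 13.7374 − 2.4977 = 11.2397.

Δy* = 11.2397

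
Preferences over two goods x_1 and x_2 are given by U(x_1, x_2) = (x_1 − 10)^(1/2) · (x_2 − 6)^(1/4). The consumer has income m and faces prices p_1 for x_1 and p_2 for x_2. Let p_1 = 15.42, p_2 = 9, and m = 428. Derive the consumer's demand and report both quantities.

x_1* = 19.5028, x_2* = 14.1407

This is Cobb-Douglas in (x_1−10, x_2−6): tangency gives 0.5·p_2·(x_2−6) = 0.25·p_1·(x_1−10).
Substituting into the budget: x_1* = 10 + 2/3·(m − 10·p_1 − 6·p_2)/p_1, and x_2* = 6 + 1/3·(…)/p_2.
Discretionary income = 428 − 10·15.42 − 6·9 = 219.8; x_1* = 10 + 2/3·219.8/15.42 = 19.5028; x_2* = 6 + 1/3·219.8/9 = 14.1407.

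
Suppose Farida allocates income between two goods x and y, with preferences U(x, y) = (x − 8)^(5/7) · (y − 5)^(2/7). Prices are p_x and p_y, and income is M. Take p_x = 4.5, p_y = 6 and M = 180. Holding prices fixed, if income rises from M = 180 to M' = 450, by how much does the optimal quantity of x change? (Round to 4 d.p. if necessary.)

Δx* = 42.8571

This is Cobb-Douglas in (x−8, y−5): tangency gives 5/7·p_y·(y−5) = 2/7·p_x·(x−8).
Substituting into the budget: x* = 8 + 5/7·(M − 8·p_x − 5·p_y)/p_x, and y* = 5 + 2/7·(…)/p_y.
Discretionary income = 180 − 8·4.5 − 5·6 = 114; x* = 8 + 5/7·114/4.5 = 26.0952.
At M' = 450: x* = 68.9524. Change: 68.9524 − 26.0952 = 42.8571.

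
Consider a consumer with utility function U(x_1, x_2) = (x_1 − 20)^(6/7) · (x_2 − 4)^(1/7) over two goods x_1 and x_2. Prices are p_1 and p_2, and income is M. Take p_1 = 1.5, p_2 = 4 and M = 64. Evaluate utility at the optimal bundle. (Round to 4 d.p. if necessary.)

V = 6.9218

Discretionary income = 64 − 20·1.5 − 4·4 = 18; x_1* = 20 + 6/7·18/1.5 = 30.2857; x_2* = 4 + 1/7·18/4 = 4.6429.
Utility at the optimum: U(30.2857, 4.6429) = 6.9218.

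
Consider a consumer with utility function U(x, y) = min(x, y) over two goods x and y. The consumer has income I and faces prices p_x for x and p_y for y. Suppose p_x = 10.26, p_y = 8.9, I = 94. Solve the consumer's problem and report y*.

Leontief preferences: the optimum is at the kink where x/1 = y/1, i.e. y = x.
Budget: p_x·x + p_y·x = I, so (p_x + p_y)·x = I.
Demand: x*(p_x,p_y,I) = I/(p_x + p_y), y* = I/(p_x + p_y).
Here 10.26 + 8.9 = 19.16, giving y* = 4.9061.

y* = 4.9061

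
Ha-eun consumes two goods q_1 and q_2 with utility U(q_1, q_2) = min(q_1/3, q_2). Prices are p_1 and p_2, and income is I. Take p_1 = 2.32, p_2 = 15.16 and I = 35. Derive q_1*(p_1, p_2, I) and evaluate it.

q_1* = 4.7468

With perfect complements, no substitution: consume in ratio q_1:q_2 = 3:1.
Budget: p_1·q_1 + p_2·(1/3)·q_1 = I, so (3·p_1 + p_2)·q_1 = 3·I.
Demand: q_1*(p_1,p_2,I) = 3·I/(3·p_1 + p_2), q_2* = I/(3·p_1 + p_2).
Here 3·2.32 + 15.16 = 22.12, giving q_1* = 4.7468.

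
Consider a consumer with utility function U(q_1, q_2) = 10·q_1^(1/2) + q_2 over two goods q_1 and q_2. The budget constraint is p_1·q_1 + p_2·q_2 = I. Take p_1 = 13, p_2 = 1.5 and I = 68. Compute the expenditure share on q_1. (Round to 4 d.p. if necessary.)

Utility is quasi-linear in q_2; the FOC for q_1 is 5/√q_1 = p_1/p_2.
Solve: √q_1 = 5·p_2/p_1, so q_1*(p_1,p_2) = (5·p_2/p_1)², and q_2* = (I − p_1·q_1*)/p_2.
Plugging in: q_1* = (5·1.5/13)² = 0.3328, q_2* = 42.4487.
Expenditure on q_1: 13·0.3328 = 4.3269; share = 0.0636.

share on q_1 = 0.0636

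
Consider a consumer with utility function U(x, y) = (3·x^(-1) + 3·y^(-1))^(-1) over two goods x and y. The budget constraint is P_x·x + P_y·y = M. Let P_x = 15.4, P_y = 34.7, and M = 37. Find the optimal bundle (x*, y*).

x* = 0.9606, y* = 0.64

MU_x ∝ 3·x^(-2), MU_y ∝ 3·y^(-2), so MRS = (y/x)^(2) = P_x/P_y.
Solve for the ratio: y/x = [P_x/P_y]^(0.5).
With the ratio pinned down, the budget gives x* = M/(P_x + P_y·(y/x)) and y* = (y/x)·x*.
Numerically y/x = 0.666186, so x* = 37/(15.4 + 34.7·0.666186) = 0.9606 and y* = 0.666186·0.9606 = 0.64.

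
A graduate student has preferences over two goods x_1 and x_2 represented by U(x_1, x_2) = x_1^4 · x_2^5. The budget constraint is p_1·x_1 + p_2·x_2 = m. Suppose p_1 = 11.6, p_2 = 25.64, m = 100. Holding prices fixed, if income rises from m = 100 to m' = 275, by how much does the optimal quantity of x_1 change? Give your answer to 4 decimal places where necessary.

MU_x_1/MU_x_2 = (4·x_2)/(5·x_1); tangency sets this equal to p_1/p_2.
So 4·p_2·x_2 = 5·p_1·x_1; combined with the budget, a share 4/9 of income goes to x_1.
Demand: x_1*(p_1,p_2,m) = 4/9·m/p_1 and x_2* = 5/9·m/p_2.
At p_1=11.6, p_2=25.64, m=100: x_1* = 4/9·100/11.6 = 3.8314.
At m' = 275: x_1* = 10.5364. Change: 10.5364 − 3.8314 = 6.705.

Δx_1* = 6.705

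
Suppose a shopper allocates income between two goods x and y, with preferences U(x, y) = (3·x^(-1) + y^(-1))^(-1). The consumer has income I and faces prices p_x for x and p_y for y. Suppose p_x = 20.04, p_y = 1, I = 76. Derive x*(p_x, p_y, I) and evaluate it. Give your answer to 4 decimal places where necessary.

x* = 3.3592

MU_x ∝ 3·x^(-2), MU_y ∝ y^(-2), so MRS = 3·(y/x)^(2) = p_x/p_y.
Hence y/x = ((1/3)·p_x/p_y)^(1/(2)), i.e. raised to the 0.5 power.
Substitute y = (y/x)·x into the budget: x* = I/(p_x + p_y·(y/x)).
Numerically y/x = 2.58457, so x* = 76/(20.04 + 1·2.58457) = 3.3592.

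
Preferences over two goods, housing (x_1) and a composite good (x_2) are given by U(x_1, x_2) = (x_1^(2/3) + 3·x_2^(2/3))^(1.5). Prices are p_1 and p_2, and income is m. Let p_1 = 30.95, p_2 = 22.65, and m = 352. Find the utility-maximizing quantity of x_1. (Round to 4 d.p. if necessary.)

x_1* = 0.2212

From the CES first-order condition, (1/3)·(x_2/x_1)^(1/3) = p_1/p_2.
Hence x_2/x_1 = (3·p_1/p_2)^(1/(1/3)), i.e. raised to the 3 power.
Substitute x_2 = (x_2/x_1)·x_1 into the budget: x_1* = m/(p_1 + p_2·(x_2/x_1)).
Numerically x_2/x_1 = 68.887608, so x_1* = 352/(30.95 + 22.65·68.887608) = 0.2212.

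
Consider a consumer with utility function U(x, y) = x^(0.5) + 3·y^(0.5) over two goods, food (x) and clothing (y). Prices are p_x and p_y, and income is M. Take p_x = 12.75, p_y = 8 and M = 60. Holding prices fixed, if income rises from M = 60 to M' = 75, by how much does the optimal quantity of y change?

With the ratio pinned down, the budget gives x* = M/(p_x + p_y·(y/x)) and y* = (y/x)·x*.
Numerically y/x = 22.860352, so x* = 60/(12.75 + 8·22.860352) = 0.3067 and y* = 22.860352·0.3067 = 7.0112.
At M' = 75: y* = 8.764. Change: 8.764 − 7.0112 = 1.7528.

Δy* = 1.7528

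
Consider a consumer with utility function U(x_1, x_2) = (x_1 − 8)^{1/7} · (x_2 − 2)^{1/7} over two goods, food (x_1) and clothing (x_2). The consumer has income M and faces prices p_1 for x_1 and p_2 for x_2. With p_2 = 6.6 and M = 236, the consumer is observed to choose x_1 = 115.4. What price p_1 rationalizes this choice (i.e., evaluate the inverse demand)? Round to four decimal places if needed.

This is Cobb-Douglas in (x_1−8, x_2−2): tangency gives 1/7·p_2·(x_2−2) = 1/7·p_1·(x_1−8).
Substituting into the budget: x_1* = 8 + 0.5·(M − 8·p_1 − 2·p_2)/p_1, and x_2* = 2 + 0.5·(…)/p_2.
Set x_1* = 115.4 in the demand function and solve for p_1: p_1 = 1.

p_1 = 1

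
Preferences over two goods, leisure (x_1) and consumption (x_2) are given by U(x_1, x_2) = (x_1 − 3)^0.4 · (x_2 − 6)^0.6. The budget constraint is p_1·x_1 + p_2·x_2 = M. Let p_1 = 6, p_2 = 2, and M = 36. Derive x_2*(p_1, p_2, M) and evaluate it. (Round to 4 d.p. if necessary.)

This is Cobb-Douglas in (x_1−3, x_2−6): tangency gives 0.4·p_2·(x_2−6) = 0.6·p_1·(x_1−3).
Substituting into the budget: x_1* = 3 + 0.4·(M − 3·p_1 − 6·p_2)/p_1, and x_2* = 6 + 0.6·(…)/p_2.
Discretionary income = 36 − 3·6 − 6·2 = 6; x_2* = 6 + 0.6·6/2 = 7.8.

x_2* = 7.8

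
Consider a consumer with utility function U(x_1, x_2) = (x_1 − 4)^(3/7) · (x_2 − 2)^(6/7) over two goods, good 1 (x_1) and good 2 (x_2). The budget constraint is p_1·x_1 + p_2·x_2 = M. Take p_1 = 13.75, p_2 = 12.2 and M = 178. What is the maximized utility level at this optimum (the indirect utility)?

V = 6.1536

Discretionary income = 178 − 4·13.75 − 2·12.2 = 98.6; x_1* = 4 + 1/3·98.6/13.75 = 6.3903; x_2* = 2 + 2/3·98.6/12.2 = 7.388.
Utility at the optimum: U(6.3903, 7.388) = 6.1536.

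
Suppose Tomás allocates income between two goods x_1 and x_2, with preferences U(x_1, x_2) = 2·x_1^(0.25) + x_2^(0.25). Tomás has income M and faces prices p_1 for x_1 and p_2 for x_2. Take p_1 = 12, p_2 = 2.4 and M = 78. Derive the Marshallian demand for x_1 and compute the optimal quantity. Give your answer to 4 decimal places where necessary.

x_1* = 3.8723

MU_x_1 ∝ 2·x_1^(-0.75), MU_x_2 ∝ x_2^(-0.75), so MRS = 2·(x_2/x_1)^(0.75) = p_1/p_2.
Hence x_2/x_1 = ((1/2)·p_1/p_2)^(1/(0.75)), i.e. raised to the 4/3 power.
With the ratio pinned down, the budget gives x_1* = M/(p_1 + p_2·(x_2/x_1)) and x_2* = (x_2/x_1)·x_1*.
Numerically x_2/x_1 = 3.393022, so x_1* = 78/(12 + 2.4·3.393022) = 3.8723.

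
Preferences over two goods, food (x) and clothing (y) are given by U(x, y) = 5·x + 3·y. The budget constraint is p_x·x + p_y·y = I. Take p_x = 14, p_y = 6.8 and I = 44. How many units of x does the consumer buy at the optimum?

x* = 0

Linear utility — the consumer picks whichever good has higher MU/price: 5/14 = 0.3571 vs 3/6.8 = 0.4412.
y gives more utility per dollar, so spend all income on y: y* = I/p_y, x* = 0.
Numerically: x* = 0, y* = 6.4706.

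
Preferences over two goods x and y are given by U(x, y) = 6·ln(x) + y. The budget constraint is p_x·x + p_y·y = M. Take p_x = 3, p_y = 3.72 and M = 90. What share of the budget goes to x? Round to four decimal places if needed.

Set MRS = p_x/p_y: (6/x)/1 = p_x/p_y.
So x*(p_x,p_y) = 6·p_y/p_x, independent of income; and y* = (M − 6·p_y)/p_y.
At the given prices: x* = 6·3.72/3 = 7.44, and y* = 18.1935.
Expenditure on x: 3·7.44 = 22.32; share = 0.248.

share on x = 0.248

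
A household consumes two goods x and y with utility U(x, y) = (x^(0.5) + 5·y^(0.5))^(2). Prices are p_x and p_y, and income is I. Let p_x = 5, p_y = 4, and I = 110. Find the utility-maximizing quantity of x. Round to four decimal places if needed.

MU_x ∝ x^(-0.5), MU_y ∝ 5·y^(-0.5), so MRS = (1/5)·(y/x)^(0.5) = p_x/p_y.
Hence y/x = (5·p_x/p_y)^(1/(0.5)), i.e. raised to the 2 power.
Substitute y = (y/x)·x into the budget: x* = I/(p_x + p_y·(y/x)).
Numerically y/x = 39.0625, so x* = 110/(5 + 4·39.0625) = 0.6822.

x* = 0.6822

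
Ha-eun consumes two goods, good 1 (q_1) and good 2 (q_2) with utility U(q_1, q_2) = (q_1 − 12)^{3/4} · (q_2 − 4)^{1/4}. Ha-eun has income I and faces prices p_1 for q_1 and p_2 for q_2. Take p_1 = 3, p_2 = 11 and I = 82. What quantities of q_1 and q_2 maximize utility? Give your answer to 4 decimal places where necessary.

MRS = 3·(q_2−4)/(q_1−12). Tangency with p_1/p_2 gives q_2−4 = (1/3)·(p_1/p_2)·(q_1−12).
After buying the subsistence bundle (12, 4), a share 0.75 of the remaining income goes to q_1: q_1* = 12 + 0.75·(I − 12p_1 − 4p_2)/p_1.
Discretionary income = 82 − 12·3 − 4·11 = 2; q_1* = 12 + 0.75·2/3 = 12.5; q_2* = 4 + 0.25·2/11 = 4.0455.

q_1* = 12.5, q_2* = 4.0455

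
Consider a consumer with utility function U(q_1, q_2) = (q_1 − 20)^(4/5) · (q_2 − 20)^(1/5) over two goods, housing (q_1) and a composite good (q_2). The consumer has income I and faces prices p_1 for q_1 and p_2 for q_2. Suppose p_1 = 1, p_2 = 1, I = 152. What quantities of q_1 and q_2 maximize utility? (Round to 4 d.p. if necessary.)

Let q_1' = q_1−20, q_2' = q_2−20. MRS = 4·q_2'/q_1' = p_1/p_2.
After buying the subsistence bundle (20, 20), a share 0.8 of the remaining income goes to q_1: q_1* = 20 + 0.8·(I − 20p_1 − 20p_2)/p_1.
Discretionary income = 152 − 20·1 − 20·1 = 112; q_1* = 20 + 0.8·112/1 = 109.6; q_2* = 20 + 0.2·112/1 = 42.4.

q_1* = 109.6, q_2* = 42.4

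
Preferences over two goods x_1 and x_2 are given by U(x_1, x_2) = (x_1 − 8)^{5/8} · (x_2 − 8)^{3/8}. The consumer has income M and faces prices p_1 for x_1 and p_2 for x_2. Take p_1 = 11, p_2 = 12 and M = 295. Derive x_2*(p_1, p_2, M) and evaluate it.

Substituting into the budget: x_1* = 8 + 0.625·(M − 8·p_1 − 8·p_2)/p_1, and x_2* = 8 + 0.375·(…)/p_2.
Discretionary income = 295 − 8·11 − 8·12 = 111; x_2* = 8 + 0.375·111/12 = 11.4688.

x_2* = 11.4688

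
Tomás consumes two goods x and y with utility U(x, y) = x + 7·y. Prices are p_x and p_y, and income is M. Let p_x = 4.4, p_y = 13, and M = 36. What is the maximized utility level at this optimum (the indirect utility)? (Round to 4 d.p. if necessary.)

V = 19.3846

Perfect substitutes: compare marginal utility per dollar. 1/p_x vs 7/p_y → 0.2273 vs 0.5385.
y gives more utility per dollar, so spend all income on y: y* = M/p_y, x* = 0.
Numerically: x* = 0, y* = 2.7692.
Utility at the optimum: U(0, 2.7692) = 19.3846.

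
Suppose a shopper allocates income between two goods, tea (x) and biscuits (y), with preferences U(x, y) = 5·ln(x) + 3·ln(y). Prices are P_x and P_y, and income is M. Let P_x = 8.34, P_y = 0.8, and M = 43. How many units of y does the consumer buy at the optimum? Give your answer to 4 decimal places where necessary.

y* = 20.1562

The MRS is (5/3)·y/x. Set MRS = P_x/P_y.
So 5·P_y·y = 3·P_x·x; combined with the budget, a share 0.625 of income goes to x.
Demand: x*(P_x,P_y,M) = 0.625·M/P_x and y* = 0.375·M/P_y.
At P_x=8.34, P_y=0.8, M=43: y* = 0.375·43/0.8 = 20.1562.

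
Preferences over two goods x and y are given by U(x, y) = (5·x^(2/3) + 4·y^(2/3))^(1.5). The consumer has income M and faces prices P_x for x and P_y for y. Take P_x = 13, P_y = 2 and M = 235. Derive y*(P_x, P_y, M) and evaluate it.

Substitute y = (y/x)·x into the budget: x* = M/(P_x + P_y·(y/x)).
Numerically y/x = 140.608, so x* = 235/(13 + 2·140.608) = 0.7987 and y* = 140.608·0.7987 = 112.3082.

y* = 112.3082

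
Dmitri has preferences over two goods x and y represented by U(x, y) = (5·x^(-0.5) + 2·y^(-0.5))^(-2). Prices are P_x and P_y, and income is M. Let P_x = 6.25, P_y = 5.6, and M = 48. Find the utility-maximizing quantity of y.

y* = 2.9448

MU_x ∝ 5·x^(-1.5), MU_y ∝ 2·y^(-1.5), so MRS = (5/2)·(y/x)^(1.5) = P_x/P_y.
Solve for the ratio: y/x = [(2/5)·P_x/P_y]^(2/3).
With the ratio pinned down, the budget gives x* = M/(P_x + P_y·(y/x)) and y* = (y/x)·x*.
Numerically y/x = 0.584119, so x* = 48/(6.25 + 5.6·0.584119) = 5.0415 and y* = 0.584119·5.0415 = 2.9448.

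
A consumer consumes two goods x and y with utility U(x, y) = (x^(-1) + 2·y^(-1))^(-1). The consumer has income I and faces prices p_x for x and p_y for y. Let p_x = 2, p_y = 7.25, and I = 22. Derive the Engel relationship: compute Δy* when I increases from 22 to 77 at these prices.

MU_x ∝ x^(-2), MU_y ∝ 2·y^(-2), so MRS = (1/2)·(y/x)^(2) = p_x/p_y.
Solve for the ratio: y/x = [2·p_x/p_y]^(0.5).
Substitute y = (y/x)·x into the budget: x* = I/(p_x + p_y·(y/x)).
Numerically y/x = 0.742781, so x* = 22/(2 + 7.25·0.742781) = 2.9789 and y* = 0.742781·2.9789 = 2.2127.
At I' = 77: y* = 7.7445. Change: 7.7445 − 2.2127 = 5.5318.

Δy* = 5.5318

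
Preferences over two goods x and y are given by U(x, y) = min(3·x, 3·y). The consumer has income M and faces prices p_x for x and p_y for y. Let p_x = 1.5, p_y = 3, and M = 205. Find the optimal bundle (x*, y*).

Here 3·1.5 + 3·3 = 13.5, giving x* = 45.5556 and y* = 45.5556.

x* = 45.5556, y* = 45.5556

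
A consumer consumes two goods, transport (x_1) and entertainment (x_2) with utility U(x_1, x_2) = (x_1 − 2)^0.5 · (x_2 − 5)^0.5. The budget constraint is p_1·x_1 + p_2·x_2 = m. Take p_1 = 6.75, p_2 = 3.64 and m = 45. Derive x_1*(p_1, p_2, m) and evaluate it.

This is Cobb-Douglas in (x_1−2, x_2−5): tangency gives 0.5·p_2·(x_2−5) = 0.5·p_1·(x_1−2).
After buying the subsistence bundle (2, 5), a share 0.5 of the remaining income goes to x_1: x_1* = 2 + 0.5·(m − 2p_1 − 5p_2)/p_1.
Discretionary income = 45 − 2·6.75 − 5·3.64 = 13.3; x_1* = 2 + 0.5·13.3/6.75 = 2.9852.

x_1* = 2.9852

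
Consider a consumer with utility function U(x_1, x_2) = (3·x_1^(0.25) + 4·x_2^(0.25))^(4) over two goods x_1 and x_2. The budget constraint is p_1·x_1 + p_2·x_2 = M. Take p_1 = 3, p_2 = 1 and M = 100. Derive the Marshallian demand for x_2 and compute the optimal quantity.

x_2* = 67.9131

From the CES first-order condition, (3/4)·(x_2/x_1)^(0.75) = p_1/p_2.
Hence x_2/x_1 = ((4/3)·p_1/p_2)^(1/(0.75)), i.e. raised to the 4/3 power.
With the ratio pinned down, the budget gives x_1* = M/(p_1 + p_2·(x_2/x_1)) and x_2* = (x_2/x_1)·x_1*.
Numerically x_2/x_1 = 6.349604, so x_1* = 100/(3 + 1·6.349604) = 10.6956 and x_2* = 6.349604·10.6956 = 67.9131.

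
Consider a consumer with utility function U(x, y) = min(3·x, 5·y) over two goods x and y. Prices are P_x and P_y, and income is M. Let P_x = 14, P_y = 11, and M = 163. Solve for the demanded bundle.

With perfect complements, no substitution: consume in ratio x:y = 5:3.
Budget: P_x·x + P_y·(3/5)·x = M, so (5·P_x + 3·P_y)·x = 5·M.
Demand: x*(P_x,P_y,M) = 5·M/(5·P_x + 3·P_y), y* = 3·M/(5·P_x + 3·P_y).
Here 5·14 + 3·11 = 103, giving x* = 7.9126 and y* = 4.7476.

x* = 7.9126, y* = 4.7476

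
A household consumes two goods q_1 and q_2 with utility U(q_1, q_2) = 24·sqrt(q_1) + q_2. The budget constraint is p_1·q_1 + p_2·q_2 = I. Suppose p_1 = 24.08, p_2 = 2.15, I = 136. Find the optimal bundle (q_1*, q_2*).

MU_q_1 = 12/√q_1, MU_q_2 = 1. Tangency: 12/√q_1 = p_1/p_2.
Solve: √q_1 = 12·p_2/p_1, so q_1*(p_1,p_2) = (12·p_2/p_1)², and q_2* = (I − p_1·q_1*)/p_2.
Plugging in: q_1* = (12·2.15/24.08)² = 1.148, q_2* = 50.3987.

q_1* = 1.148, q_2* = 50.3987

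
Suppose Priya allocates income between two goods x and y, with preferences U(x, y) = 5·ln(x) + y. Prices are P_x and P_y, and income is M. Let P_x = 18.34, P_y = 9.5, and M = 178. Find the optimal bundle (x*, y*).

Set MRS = P_x/P_y: (5/x)/1 = P_x/P_y.
So x*(P_x,P_y) = 5·P_y/P_x, independent of income; and y* = (M − 5·P_y)/P_y.
At the given prices: x* = 5·9.5/18.34 = 2.59, and y* = 13.7368.

x* = 2.59, y* = 13.7368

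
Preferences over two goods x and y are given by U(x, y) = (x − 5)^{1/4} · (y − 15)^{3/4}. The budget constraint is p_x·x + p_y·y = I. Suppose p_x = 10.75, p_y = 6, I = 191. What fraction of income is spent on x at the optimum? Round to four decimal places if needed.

This is Cobb-Douglas in (x−5, y−15): tangency gives 0.25·p_y·(y−15) = 0.75·p_x·(x−5).
After buying the subsistence bundle (5, 15), a share 0.25 of the remaining income goes to x: x* = 5 + 0.25·(I − 5p_x − 15p_y)/p_x.
Discretionary income = 191 − 5·10.75 − 15·6 = 47.25; x* = 5 + 0.25·47.25/10.75 = 6.0988; y* = 15 + 0.75·47.25/6 = 20.9062.
Expenditure on x: 10.75·6.0988 = 65.5625; share = 0.3433.

share on x = 0.3433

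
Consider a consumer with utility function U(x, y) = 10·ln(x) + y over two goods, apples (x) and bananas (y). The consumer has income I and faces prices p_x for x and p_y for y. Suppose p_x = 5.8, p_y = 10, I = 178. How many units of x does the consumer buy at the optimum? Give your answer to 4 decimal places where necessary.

x* = 17.2414

MU_x = 10/x, MU_y = 1. Tangency: 10/x = p_x/p_y.
So x*(p_x,p_y) = 10·p_y/p_x, independent of income; and y* = (I − 10·p_y)/p_y.
At the given prices: x* = 10·10/5.8 = 17.2414.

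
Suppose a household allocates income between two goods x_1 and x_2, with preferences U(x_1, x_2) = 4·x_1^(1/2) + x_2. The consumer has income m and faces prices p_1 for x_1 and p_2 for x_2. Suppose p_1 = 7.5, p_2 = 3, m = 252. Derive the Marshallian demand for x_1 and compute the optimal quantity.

Utility is quasi-linear in x_2; the FOC for x_1 is 2/√x_1 = p_1/p_2.
Solve: √x_1 = 2·p_2/p_1, so x_1*(p_1,p_2) = (2·p_2/p_1)², and x_2* = (m − p_1·x_1*)/p_2.
Plugging in: x_1* = (2·3/7.5)² = 0.64.

x_1* = 0.64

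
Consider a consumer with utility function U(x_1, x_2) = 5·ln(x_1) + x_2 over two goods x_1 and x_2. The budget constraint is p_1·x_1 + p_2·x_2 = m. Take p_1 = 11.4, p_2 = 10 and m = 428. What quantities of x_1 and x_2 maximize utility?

Set MRS = p_1/p_2: (5/x_1)/1 = p_1/p_2.
So x_1*(p_1,p_2) = 5·p_2/p_1, independent of income; and x_2* = (m − 5·p_2)/p_2.
At the given prices: x_1* = 5·10/11.4 = 4.386, and x_2* = 37.8.

x_1* = 4.386, x_2* = 37.8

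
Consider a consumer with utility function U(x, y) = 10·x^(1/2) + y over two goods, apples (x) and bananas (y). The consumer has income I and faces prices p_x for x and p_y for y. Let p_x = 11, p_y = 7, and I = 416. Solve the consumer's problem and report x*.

MU_x = 5/√x, MU_y = 1. Tangency: 5/√x = p_x/p_y.
Solve: √x = 5·p_y/p_x, so x*(p_x,p_y) = (5·p_y/p_x)², and y* = (I − p_x·x*)/p_y.
Plugging in: x* = (5·7/11)² = 10.124.

x* = 10.124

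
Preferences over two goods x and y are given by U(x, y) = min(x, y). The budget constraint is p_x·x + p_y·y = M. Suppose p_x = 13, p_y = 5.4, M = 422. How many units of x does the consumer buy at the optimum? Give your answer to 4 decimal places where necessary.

Leontief preferences: the optimum is at the kink where x/1 = y/1, i.e. y = x.
Budget: p_x·x + p_y·x = M, so (p_x + p_y)·x = M.
Demand: x*(p_x,p_y,M) = M/(p_x + p_y), y* = M/(p_x + p_y).
Here 13 + 5.4 = 18.4, giving x* = 22.9348.

x* = 22.9348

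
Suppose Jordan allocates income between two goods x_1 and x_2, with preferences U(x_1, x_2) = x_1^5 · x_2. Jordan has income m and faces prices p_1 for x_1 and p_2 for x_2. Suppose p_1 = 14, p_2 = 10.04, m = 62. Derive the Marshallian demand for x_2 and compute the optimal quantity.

At p_1=14, p_2=10.04, m=62: x_2* = 1/6·62/10.04 = 1.0292.

x_2* = 1.0292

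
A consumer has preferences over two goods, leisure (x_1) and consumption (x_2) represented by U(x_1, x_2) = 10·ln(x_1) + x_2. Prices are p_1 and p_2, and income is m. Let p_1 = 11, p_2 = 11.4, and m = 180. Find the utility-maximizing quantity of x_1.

x_1* = 10.3636

Set MRS = p_1/p_2: (10/x_1)/1 = p_1/p_2.
So x_1*(p_1,p_2) = 10·p_2/p_1, independent of income; and x_2* = (m − 10·p_2)/p_2.
At the given prices: x_1* = 10·11.4/11 = 10.3636.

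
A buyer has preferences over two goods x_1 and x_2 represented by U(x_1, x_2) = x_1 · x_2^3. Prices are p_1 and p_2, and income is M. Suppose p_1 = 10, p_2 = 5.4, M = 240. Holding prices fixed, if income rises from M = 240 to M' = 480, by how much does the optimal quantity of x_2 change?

Δx_2* = 33.3333

MU_x_1/MU_x_2 = (x_2)/(3·x_1); tangency sets this equal to p_1/p_2.
So p_2·x_2 = 3·p_1·x_1; combined with the budget, a share 0.25 of income goes to x_1.
Demand: x_1*(p_1,p_2,M) = 0.25·M/p_1 and x_2* = 0.75·M/p_2.
At p_1=10, p_2=5.4, M=240: x_2* = 0.75·240/5.4 = 33.3333.
At M' = 480: x_2* = 66.6667. Change: 66.6667 − 33.3333 = 33.3333.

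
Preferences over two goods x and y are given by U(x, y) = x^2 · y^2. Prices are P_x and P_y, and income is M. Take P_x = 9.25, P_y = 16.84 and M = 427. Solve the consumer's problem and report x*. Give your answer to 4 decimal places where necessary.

Tangency: MRS = y/x = P_x/P_y.
Rearranging, P_y·y = P_x·x. Substituting into the budget gives P_x·x·(1 + 1) = M.
Demand: x*(P_x,P_y,M) = 0.5·M/P_x and y* = 0.5·M/P_y.
At P_x=9.25, P_y=16.84, M=427: x* = 0.5·427/9.25 = 23.0811.

x* = 23.0811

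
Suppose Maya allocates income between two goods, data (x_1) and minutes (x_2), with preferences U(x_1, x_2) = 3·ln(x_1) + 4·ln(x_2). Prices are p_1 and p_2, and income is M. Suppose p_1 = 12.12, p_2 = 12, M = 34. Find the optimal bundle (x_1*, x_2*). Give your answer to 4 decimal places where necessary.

x_1* = 1.2023, x_2* = 1.619

Tangency: MRS = (3/4)·x_2/x_1 = p_1/p_2.
So 3·p_2·x_2 = 4·p_1·x_1; combined with the budget, a share 3/7 of income goes to x_1.
Demand: x_1*(p_1,p_2,M) = 3/7·M/p_1 and x_2* = 4/7·M/p_2.
At p_1=12.12, p_2=12, M=34: x_1* = 3/7·34/12.12 = 1.2023, x_2* = 1.619.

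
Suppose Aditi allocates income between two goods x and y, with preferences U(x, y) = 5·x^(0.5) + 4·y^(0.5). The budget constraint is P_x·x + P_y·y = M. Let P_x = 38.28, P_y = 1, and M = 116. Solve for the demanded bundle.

MU_x ∝ 5·x^(-0.5), MU_y ∝ 4·y^(-0.5), so MRS = (5/4)·(y/x)^(0.5) = P_x/P_y.
Solve for the ratio: y/x = [(4/5)·P_x/P_y]^(2).
Substitute y = (y/x)·x into the budget: x* = M/(P_x + P_y·(y/x)).
Numerically y/x = 937.829376, so x* = 116/(38.28 + 1·937.829376) = 0.1188 and y* = 937.829376·0.1188 = 111.4508.

x* = 0.1188, y* = 111.4508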